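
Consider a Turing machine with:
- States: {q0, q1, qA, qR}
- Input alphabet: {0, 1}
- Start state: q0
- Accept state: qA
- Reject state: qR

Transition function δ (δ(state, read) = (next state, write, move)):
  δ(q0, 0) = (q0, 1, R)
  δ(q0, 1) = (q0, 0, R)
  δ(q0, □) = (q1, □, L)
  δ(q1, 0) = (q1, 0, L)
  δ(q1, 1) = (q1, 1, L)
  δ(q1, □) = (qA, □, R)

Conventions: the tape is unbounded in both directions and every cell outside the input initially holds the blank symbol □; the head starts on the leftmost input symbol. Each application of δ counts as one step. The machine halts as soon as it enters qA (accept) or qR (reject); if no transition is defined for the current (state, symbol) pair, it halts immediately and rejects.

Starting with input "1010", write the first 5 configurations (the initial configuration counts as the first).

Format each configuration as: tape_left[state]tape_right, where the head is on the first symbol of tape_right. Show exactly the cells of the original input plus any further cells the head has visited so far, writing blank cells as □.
Step 0: [q0]1010 (head at position 0)
Step 1: δ(q0, 1) = (q0, 0, R)  ⊢  0[q0]010 (head at position 1)
Step 2: δ(q0, 0) = (q0, 1, R)  ⊢  01[q0]10 (head at position 2)
Step 3: δ(q0, 1) = (q0, 0, R)  ⊢  010[q0]0 (head at position 3)
Step 4: δ(q0, 0) = (q0, 1, R)  ⊢  0101[q0]□ (head at position 4)

Final answer: [q0]1010 ⊢ 0[q0]010 ⊢ 01[q0]10 ⊢ 010[q0]0 ⊢ 0101[q0]□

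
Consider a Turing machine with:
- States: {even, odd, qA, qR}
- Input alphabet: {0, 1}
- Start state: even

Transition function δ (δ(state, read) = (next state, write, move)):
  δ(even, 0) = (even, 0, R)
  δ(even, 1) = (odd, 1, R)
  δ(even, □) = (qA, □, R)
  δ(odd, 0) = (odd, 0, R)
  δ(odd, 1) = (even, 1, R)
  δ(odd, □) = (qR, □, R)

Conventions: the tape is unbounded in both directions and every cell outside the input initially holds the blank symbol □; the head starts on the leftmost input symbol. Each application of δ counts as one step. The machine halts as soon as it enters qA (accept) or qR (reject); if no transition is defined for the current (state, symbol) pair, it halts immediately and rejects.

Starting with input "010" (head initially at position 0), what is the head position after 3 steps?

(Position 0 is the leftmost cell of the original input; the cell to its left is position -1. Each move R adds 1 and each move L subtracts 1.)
Step 0: [even]010 (head at position 0)
Step 1: δ(even, 0) = (even, 0, R)  ⊢  0[even]10 (head at position 1)
Step 2: δ(even, 1) = (odd, 1, R)  ⊢  01[odd]0 (head at position 2)
Step 3: δ(odd, 0) = (odd, 0, R)  ⊢  010[odd]□ (head at position 3)
Head position after 3 steps: 3

Final answer: Position 3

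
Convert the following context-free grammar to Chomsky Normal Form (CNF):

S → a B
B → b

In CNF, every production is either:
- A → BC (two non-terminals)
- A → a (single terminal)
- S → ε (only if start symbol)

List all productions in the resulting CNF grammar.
The grammar has no ε-productions or unit productions to eliminate.
S → a B has terminal a in a right-hand side of length ≥ 2: introduce T_a → a and use T_a in place of a.
B → b is already in CNF (single terminal) – keep it.
S → a B becomes S → T_a B.
Resulting CNF grammar (3 productions): T_a → a; B → b; S → T_a B

Final answer: T_a → a; B → b; S → T_a B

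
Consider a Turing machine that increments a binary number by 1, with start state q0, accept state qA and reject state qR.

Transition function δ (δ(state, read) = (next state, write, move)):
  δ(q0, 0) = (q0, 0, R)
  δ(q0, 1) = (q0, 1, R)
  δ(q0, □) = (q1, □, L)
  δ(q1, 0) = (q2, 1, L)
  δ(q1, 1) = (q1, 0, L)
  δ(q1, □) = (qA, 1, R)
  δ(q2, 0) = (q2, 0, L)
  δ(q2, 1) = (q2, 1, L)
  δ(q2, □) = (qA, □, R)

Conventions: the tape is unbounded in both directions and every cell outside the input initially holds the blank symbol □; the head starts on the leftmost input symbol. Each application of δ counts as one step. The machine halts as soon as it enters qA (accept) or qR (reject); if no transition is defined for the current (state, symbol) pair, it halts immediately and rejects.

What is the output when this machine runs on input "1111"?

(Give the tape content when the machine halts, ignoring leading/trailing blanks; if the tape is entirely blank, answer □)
Step 0: [q0]1111 (head at position 0)
Step 1: δ(q0, 1) = (q0, 1, R)  ⊢  1[q0]111 (head at position 1)
Step 2: δ(q0, 1) = (q0, 1, R)  ⊢  11[q0]11 (head at position 2)
Step 3: δ(q0, 1) = (q0, 1, R)  ⊢  111[q0]1 (head at position 3)
Step 4: δ(q0, 1) = (q0, 1, R)  ⊢  1111[q0]□ (head at position 4)
Step 5: δ(q0, □) = (q1, □, L)  ⊢  111[q1]1□ (head at position 3)
Step 6: δ(q1, 1) = (q1, 0, L)  ⊢  11[q1]10□ (head at position 2)
Step 7: δ(q1, 1) = (q1, 0, L)  ⊢  1[q1]100□ (head at position 1)
Step 8: δ(q1, 1) = (q1, 0, L)  ⊢  [q1]1000□ (head at position 0)
Step 9: δ(q1, 1) = (q1, 0, L)  ⊢  [q1]□0000□ (head at position -1)
Step 10: δ(q1, □) = (qA, 1, R)  ⊢  1[qA]0000□ (head at position 0)
The machine is in qA, so it halts and accepts.
Tape content when halted (ignoring surrounding blanks): 10000

Final answer: Output: 10000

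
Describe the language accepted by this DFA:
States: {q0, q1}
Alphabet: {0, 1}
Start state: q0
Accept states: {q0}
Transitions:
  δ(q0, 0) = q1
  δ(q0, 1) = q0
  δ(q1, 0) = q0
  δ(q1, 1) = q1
Analyzing the DFA structure:
Start state: q0
Accept states: {q0}
Interpreting what each state remembers (checking against the transitions):
  q0: an even number of 0s has been read so far
  q1: an odd number of 0s has been read so far
  δ(q0, 0): in q0 (an even number of 0s has been read so far), after reading 0 we have: an odd number of 0s has been read so far → q1
  δ(q0, 1): in q0 (an even number of 0s has been read so far), after reading 1 we have: an even number of 0s has been read so far → q0
  δ(q1, 0): in q1 (an odd number of 0s has been read so far), after reading 0 we have: an even number of 0s has been read so far → q0
  δ(q1, 1): in q1 (an odd number of 0s has been read so far), after reading 1 we have: an odd number of 0s has been read so far → q1
A string is accepted iff it ends in {q0}, i.e. an even number of 0s has been read so far.
Language: All binary strings with an even number of 0s

Final answer: All binary strings with an even number of 0s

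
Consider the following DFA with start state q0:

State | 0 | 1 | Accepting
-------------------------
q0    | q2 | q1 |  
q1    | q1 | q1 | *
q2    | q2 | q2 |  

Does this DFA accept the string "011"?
Start in q0.
Read '0': q0 → q2
Read '1': q2 → q2
Read '1': q2 → q2
Final state q2 is not accepting, so the string is rejected.

Final answer: No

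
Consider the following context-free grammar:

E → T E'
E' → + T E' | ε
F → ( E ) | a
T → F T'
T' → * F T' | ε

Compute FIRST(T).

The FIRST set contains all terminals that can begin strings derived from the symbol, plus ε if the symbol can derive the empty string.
FIRST(F): F → ( E ) contributes '(' and F → a contributes 'a', so FIRST(F) = {(, a}. F is not nullable.
FIRST(T): T → F T' begins with F, and F is not nullable, so FIRST(T) = FIRST(F) = {(, a}.

Final answer: {(, a}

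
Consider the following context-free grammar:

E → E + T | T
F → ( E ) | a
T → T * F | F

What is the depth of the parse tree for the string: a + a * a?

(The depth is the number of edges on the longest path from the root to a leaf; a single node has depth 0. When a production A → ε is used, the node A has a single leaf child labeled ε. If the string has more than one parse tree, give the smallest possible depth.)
The grammar is unambiguous; the parse tree of a + a * a is:
E → E + T at the root (depth 0).
  Left E (depth 1) → T (2) → F (3) → a (4).
  Right T (depth 1) → T * F; that T (2) → F (3) → a (4); F (2) → a (3).
The longest root-to-leaf paths have 4 edges.
Depth = 4.

Final answer: 4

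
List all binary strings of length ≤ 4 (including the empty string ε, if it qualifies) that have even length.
Checking every binary string of length 0 to 4:
  Length 0: accepted: ε | rejected: (none)
  Length 1: accepted: (none) | rejected: 0, 1
  Length 2: accepted: 00, 01, 10, 11 | rejected: (none)
  Length 3: accepted: (none) | rejected: 000, 001, 010, 011, 100, 101, 110, 111
  Length 4: accepted: 0000, 0001, 0010, 0011, 0100, 0101, 0110, 0111, 1000, 1001, 1010, 1011, 1100, 1101, 1110, 1111 | rejected: (none)
Total: 21 string(s).

Final answer: ε, 00, 01, 10, 11, 0000, 0001, 0010, 0011, 0100, 0101, 0110, 0111, 1000, 1001, 1010, 1011, 1100, 1101, 1110, 1111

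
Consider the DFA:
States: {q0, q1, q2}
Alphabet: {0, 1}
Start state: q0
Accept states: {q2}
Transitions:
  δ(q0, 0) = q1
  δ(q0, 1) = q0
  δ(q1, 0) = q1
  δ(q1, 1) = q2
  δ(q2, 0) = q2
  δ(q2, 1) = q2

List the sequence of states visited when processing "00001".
Starting at q0
Read '0': q0 -> q1
Read '0': q1 -> q1
Read '0': q1 -> q1
Read '0': q1 -> q1
Read '1': q1 -> q2

Final answer: q0 -> q1 -> q1 -> q1 -> q1 -> q2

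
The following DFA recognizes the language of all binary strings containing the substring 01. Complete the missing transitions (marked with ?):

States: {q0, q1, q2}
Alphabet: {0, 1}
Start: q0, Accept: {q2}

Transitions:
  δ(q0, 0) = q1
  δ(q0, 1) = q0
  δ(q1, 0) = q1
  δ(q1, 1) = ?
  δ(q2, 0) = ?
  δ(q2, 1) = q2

What each state remembers (consistent with the given transitions and accept states):
  q0: 01 not seen yet and the last symbol was not 0
  q1: 01 not seen yet and the last symbol was 0
  q2: the substring 01 has already been seen
Filling in the missing entries:
  δ(q1, 1): in q1 (01 not seen yet and the last symbol was 0), after reading 1 we have: the substring 01 has already been seen → q2
  δ(q2, 0): in q2 (the substring 01 has already been seen), after reading 0 we have: the substring 01 has already been seen → q2

Final answer: δ(q1, 1) = q2; δ(q2, 0) = q2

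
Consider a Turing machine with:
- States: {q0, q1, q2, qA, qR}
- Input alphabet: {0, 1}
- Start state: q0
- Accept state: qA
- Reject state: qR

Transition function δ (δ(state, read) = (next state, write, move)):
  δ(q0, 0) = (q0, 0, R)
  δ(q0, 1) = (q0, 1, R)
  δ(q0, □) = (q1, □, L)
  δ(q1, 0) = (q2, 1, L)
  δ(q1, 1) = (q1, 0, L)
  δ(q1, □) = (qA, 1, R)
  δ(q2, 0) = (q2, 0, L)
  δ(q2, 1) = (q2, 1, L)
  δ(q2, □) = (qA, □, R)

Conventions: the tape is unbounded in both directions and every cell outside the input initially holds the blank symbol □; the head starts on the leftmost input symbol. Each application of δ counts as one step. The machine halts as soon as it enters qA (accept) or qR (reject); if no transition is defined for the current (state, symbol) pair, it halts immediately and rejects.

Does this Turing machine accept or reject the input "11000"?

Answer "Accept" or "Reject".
Step 0: [q0]11000 (head at position 0)
Step 1: δ(q0, 1) = (q0, 1, R)  ⊢  1[q0]1000 (head at position 1)
Step 2: δ(q0, 1) = (q0, 1, R)  ⊢  11[q0]000 (head at position 2)
Step 3: δ(q0, 0) = (q0, 0, R)  ⊢  110[q0]00 (head at position 3)
Step 4: δ(q0, 0) = (q0, 0, R)  ⊢  1100[q0]0 (head at position 4)
Step 5: δ(q0, 0) = (q0, 0, R)  ⊢  11000[q0]□ (head at position 5)
Step 6: δ(q0, □) = (q1, □, L)  ⊢  1100[q1]0□ (head at position 4)
Step 7: δ(q1, 0) = (q2, 1, L)  ⊢  110[q2]01□ (head at position 3)
Step 8: δ(q2, 0) = (q2, 0, L)  ⊢  11[q2]001□ (head at position 2)
Step 9: δ(q2, 0) = (q2, 0, L)  ⊢  1[q2]1001□ (head at position 1)
Step 10: δ(q2, 1) = (q2, 1, L)  ⊢  [q2]11001□ (head at position 0)
Step 11: δ(q2, 1) = (q2, 1, L)  ⊢  [q2]□11001□ (head at position -1)
Step 12: δ(q2, □) = (qA, □, R)  ⊢  □[qA]11001□ (head at position 0)
The machine is in qA, so it halts and accepts.

Final answer: Accept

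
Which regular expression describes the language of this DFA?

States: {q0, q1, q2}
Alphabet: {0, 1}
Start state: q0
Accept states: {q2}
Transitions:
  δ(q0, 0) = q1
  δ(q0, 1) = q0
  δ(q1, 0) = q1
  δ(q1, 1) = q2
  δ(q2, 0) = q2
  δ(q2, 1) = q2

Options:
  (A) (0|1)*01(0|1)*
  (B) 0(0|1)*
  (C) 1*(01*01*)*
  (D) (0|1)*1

Testing sample strings against the DFA:
  '01111' -> accepted
  '100' -> rejected
  '001' -> accepted
  '01' -> accepted
Checking each option for a counterexample:
  (A) (0|1)*01(0|1)*: agrees with the DFA on all strings of length ≤ 4
  (B) 0(0|1)*: '0' is rejected by the DFA but matches the regex → eliminated
  (C) 1*(01*01*)*: ε is rejected by the DFA but matches the regex → eliminated
  (D) (0|1)*1: '1' is rejected by the DFA but matches the regex → eliminated
Only (A) (0|1)*01(0|1)* is consistent with the DFA.

Final answer: (A) (0|1)*01(0|1)*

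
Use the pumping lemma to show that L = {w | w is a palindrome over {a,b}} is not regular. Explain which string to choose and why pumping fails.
Language: L = {w | w is a palindrome over {a,b}} (strings that read the same forwards and backwards)
Step 1: Assume for contradiction that L is regular, with pumping length p.
Step 2: Choose s = a^p b a^p. Then s ∈ L (it reads the same forwards and backwards) and |s| ≥ p.
Step 3: Consider any decomposition s = xyz with |xy| ≤ p and |y| > 0. Since |xy| ≤ p and the first p symbols of s are all a's, y = a^k for some k with 1 ≤ k ≤ p.
Step 4: Pumping up (i = 2): xy²z = a^(p+k) b a^p. Its reverse is a^p b a^(p+k) ≠ a^(p+k) b a^p (the single b is no longer in the middle), so xy²z is not a palindrome and xy²z ∉ L.
This contradicts the pumping lemma, so L is not regular.

Final answer: Choose s = a^p b a^p. Since |xy| ≤ p, y = a^k with k ≥ 1. Then xy²z = a^(p+k) b a^p is not a palindrome, so ∉ L.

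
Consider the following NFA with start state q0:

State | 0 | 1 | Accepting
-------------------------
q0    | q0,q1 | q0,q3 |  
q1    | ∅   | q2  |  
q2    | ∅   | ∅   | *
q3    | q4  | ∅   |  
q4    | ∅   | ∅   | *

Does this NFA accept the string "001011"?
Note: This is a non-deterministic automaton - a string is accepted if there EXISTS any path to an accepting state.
Track the set of states the NFA could be in: start {q0}
Read '0': {q0} → {q0, q1}
Read '0': {q0, q1} → {q0, q1}
Read '1': {q0, q1} → {q0, q2, q3}
Read '0': {q0, q2, q3} → {q0, q1, q4}
Read '1': {q0, q1, q4} → {q0, q2, q3}
Read '1': {q0, q2, q3} → {q0, q3}
Final set {q0, q3} contains no accepting state → rejected.

Final answer: No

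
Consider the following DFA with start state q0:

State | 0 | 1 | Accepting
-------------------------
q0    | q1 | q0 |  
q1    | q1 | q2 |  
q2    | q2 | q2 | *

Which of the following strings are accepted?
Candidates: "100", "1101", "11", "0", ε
"100": q0 → q0 → q1 → q1; q1 is not accepting → rejected
"1101": q0 → q0 → q0 → q1 → q2; q2 is accepting → accepted
"11": q0 → q0 → q0; q0 is not accepting → rejected
"0": q0 → q1; q1 is not accepting → rejected
ε: q0; q0 is not accepting → rejected

Final answer: "1101"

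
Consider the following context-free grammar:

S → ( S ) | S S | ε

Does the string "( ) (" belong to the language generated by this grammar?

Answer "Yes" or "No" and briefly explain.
Each production adds parentheses only in matched pairs (S → ( S )) or none at all, so every derived string has equally many '(' and ')'. The string ( ) ( has two '(' and one ')', so it cannot be derived.

Final answer: No - no valid derivation exists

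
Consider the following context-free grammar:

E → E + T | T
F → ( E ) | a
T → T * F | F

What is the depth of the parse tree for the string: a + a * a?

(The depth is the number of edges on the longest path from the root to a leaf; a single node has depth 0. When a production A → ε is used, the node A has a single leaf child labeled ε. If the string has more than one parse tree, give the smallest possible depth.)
The grammar is unambiguous; the parse tree of a + a * a is:
E → E + T at the root (depth 0).
  Left E (depth 1) → T (2) → F (3) → a (4).
  Right T (depth 1) → T * F; that T (2) → F (3) → a (4); F (2) → a (3).
The longest root-to-leaf paths have 4 edges.
Depth = 4.

Final answer: 4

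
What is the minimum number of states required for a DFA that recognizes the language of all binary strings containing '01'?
Language: binary strings containing '01'
Lower bound (Myhill–Nerode): the prefixes ε, 0, 01 are pairwise distinguishable:
  ε vs 01: suffix ε distinguishes them (ε is rejected, 01 is accepted)
  0 vs 01: suffix ε distinguishes them (0 is rejected, 01 is accepted)
  ε vs 0: suffix 1 distinguishes them (ε·1 = 1 is rejected, 0·1 = 01 is accepted)
So any DFA needs at least 3 states.
Upper bound: a DFA with 3 states exists (one state per class above: 'no progress', 'last symbol 0', and 'seen 01' (accepting sink)).
Minimum states: 3

Final answer: 3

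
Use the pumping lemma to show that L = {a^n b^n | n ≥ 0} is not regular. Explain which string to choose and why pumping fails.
Language: L = {a^n b^n | n ≥ 0} (equal numbers of a's followed by b's)
Step 1: Assume for contradiction that L is regular, with pumping length p.
Step 2: Choose s = a^p b^p. Then s ∈ L (it has p a's followed by p b's) and |s| ≥ p.
Step 3: Consider any decomposition s = xyz with |xy| ≤ p and |y| > 0. Since |xy| ≤ p and the first p symbols of s are all a's, y = a^k for some k with 1 ≤ k ≤ p.
Step 4: Pumping up (i = 2): xy²z = a^(p+k) b^p, which has more a's than b's, so xy²z ∉ L.
This contradicts the pumping lemma, so L is not regular.

Final answer: Choose s = a^p b^p. Since |xy| ≤ p, y = a^k with k ≥ 1. Then xy²z = a^(p+k) b^p ∉ L.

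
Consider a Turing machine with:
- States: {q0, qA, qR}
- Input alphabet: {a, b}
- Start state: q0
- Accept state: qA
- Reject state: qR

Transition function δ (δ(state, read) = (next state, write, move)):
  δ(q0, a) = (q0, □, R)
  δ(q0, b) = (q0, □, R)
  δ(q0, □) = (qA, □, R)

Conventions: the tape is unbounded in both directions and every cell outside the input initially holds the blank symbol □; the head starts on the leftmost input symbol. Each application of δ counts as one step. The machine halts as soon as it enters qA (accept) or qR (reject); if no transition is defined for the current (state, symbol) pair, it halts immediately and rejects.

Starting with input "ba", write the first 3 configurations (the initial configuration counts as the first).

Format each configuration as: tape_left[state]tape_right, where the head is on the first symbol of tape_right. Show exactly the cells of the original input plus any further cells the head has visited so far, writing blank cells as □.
Step 0: [q0]ba (head at position 0)
Step 1: δ(q0, b) = (q0, □, R)  ⊢  □[q0]a (head at position 1)
Step 2: δ(q0, a) = (q0, □, R)  ⊢  □□[q0]□ (head at position 2)

Final answer: [q0]ba ⊢ □[q0]a ⊢ □□[q0]□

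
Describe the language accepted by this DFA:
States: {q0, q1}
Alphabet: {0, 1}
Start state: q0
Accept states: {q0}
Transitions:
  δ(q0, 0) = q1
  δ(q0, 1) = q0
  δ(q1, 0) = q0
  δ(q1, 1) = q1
Analyzing the DFA structure:
Start state: q0
Accept states: {q0}
Interpreting what each state remembers (checking against the transitions):
  q0: an even number of 0s has been read so far
  q1: an odd number of 0s has been read so far
  δ(q0, 0): in q0 (an even number of 0s has been read so far), after reading 0 we have: an odd number of 0s has been read so far → q1
  δ(q0, 1): in q0 (an even number of 0s has been read so far), after reading 1 we have: an even number of 0s has been read so far → q0
  δ(q1, 0): in q1 (an odd number of 0s has been read so far), after reading 0 we have: an even number of 0s has been read so far → q0
  δ(q1, 1): in q1 (an odd number of 0s has been read so far), after reading 1 we have: an odd number of 0s has been read so far → q1
A string is accepted iff it ends in {q0}, i.e. an even number of 0s has been read so far.
Language: All binary strings with an even number of 0s

Final answer: All binary strings with an even number of 0s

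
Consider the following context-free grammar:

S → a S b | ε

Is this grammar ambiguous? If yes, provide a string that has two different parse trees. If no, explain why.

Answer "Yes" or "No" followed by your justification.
At every step exactly one production applies: if the remaining string to generate is non-empty it starts with a and ends with b, forcing S → a S b; if it is empty, S → ε is forced. Hence each string a^n b^n has exactly one derivation (S → a S b applied n times, then S → ε) and one parse tree.

Final answer: No - the grammar is unambiguous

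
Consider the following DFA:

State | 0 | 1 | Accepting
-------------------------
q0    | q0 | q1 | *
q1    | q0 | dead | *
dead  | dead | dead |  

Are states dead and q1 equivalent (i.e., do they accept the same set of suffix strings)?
Try the suffix ε (the empty string).
From dead: dead — not accepting.
From q1: q1 — accepting.
The two states disagree on this suffix, so they are not equivalent.

Final answer: No. Distinguishing string: ε (the empty string) - accepted from q1 but not from dead.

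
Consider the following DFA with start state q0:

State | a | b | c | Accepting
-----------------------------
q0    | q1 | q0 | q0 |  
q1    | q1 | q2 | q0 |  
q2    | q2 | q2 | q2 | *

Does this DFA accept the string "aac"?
Start in q0.
Read 'a': q0 → q1
Read 'a': q1 → q1
Read 'c': q1 → q0
Final state q0 is not accepting, so the string is rejected.

Final answer: No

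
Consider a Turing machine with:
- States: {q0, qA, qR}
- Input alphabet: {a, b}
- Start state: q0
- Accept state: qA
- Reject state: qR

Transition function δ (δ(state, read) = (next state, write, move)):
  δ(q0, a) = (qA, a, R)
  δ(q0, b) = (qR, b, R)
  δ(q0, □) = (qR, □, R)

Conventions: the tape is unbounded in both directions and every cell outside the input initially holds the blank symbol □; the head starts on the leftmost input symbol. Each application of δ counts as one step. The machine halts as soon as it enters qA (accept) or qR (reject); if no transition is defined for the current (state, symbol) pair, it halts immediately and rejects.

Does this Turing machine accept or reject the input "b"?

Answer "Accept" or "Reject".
Step 0: [q0]b (head at position 0)
Step 1: δ(q0, b) = (qR, b, R)  ⊢  b[qR]□ (head at position 1)
The machine is in qR, so it halts and rejects.

Final answer: Reject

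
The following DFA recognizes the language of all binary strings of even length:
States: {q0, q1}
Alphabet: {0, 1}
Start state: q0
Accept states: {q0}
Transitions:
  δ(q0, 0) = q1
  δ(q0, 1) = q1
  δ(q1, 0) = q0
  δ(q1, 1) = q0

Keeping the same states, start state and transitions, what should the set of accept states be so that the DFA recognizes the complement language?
The DFA is complete (every state has a transition on every symbol), so the complement
is recognized by the same DFA with accepting and non-accepting states swapped.
Original accept states: {q0}
Complement accept states = All states - Original accept states
= {q0, q1} - {q0}
= {q1}
Complement language: strings of ODD length

Final answer: {q1}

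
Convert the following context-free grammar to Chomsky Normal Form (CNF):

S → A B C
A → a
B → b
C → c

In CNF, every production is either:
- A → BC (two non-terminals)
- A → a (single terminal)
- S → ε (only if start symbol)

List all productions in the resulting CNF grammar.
The grammar has no ε-productions or unit productions to eliminate.
A → a is already in CNF (single terminal) – keep it.
B → b is already in CNF (single terminal) – keep it.
C → c is already in CNF (single terminal) – keep it.
S → A B C has 3 symbols on the right: break it into binary productions S → A X0, X0 → B C.
Resulting CNF grammar (5 productions): A → a; B → b; C → c; S → A X0; X0 → B C

Final answer: A → a; B → b; C → c; S → A X0; X0 → B C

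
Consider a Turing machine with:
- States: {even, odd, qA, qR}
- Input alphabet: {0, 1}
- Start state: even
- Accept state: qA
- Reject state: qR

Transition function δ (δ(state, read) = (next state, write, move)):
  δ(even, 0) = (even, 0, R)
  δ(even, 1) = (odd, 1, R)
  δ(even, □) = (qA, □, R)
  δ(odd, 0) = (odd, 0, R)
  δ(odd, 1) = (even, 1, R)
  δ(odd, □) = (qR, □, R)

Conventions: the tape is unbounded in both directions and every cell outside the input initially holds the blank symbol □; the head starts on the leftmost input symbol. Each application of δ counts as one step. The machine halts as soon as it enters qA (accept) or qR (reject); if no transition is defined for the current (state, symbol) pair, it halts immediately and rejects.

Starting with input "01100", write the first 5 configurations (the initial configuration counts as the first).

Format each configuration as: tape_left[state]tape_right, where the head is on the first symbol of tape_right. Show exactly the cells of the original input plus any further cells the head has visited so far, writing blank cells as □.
Step 0: [even]01100 (head at position 0)
Step 1: δ(even, 0) = (even, 0, R)  ⊢  0[even]1100 (head at position 1)
Step 2: δ(even, 1) = (odd, 1, R)  ⊢  01[odd]100 (head at position 2)
Step 3: δ(odd, 1) = (even, 1, R)  ⊢  011[even]00 (head at position 3)
Step 4: δ(even, 0) = (even, 0, R)  ⊢  0110[even]0 (head at position 4)

Final answer: [even]01100 ⊢ 0[even]1100 ⊢ 01[odd]100 ⊢ 011[even]00 ⊢ 0110[even]0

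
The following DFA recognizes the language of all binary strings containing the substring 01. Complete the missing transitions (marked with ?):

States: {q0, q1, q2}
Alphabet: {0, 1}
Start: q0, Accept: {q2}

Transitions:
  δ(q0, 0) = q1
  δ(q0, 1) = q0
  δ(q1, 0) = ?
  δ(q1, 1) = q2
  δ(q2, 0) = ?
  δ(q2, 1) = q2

What each state remembers (consistent with the given transitions and accept states):
  q0: 01 not seen yet and the last symbol was not 0
  q1: 01 not seen yet and the last symbol was 0
  q2: the substring 01 has already been seen
Filling in the missing entries:
  δ(q1, 0): in q1 (01 not seen yet and the last symbol was 0), after reading 0 we have: 01 not seen yet and the last symbol was 0 → q1
  δ(q2, 0): in q2 (the substring 01 has already been seen), after reading 0 we have: the substring 01 has already been seen → q2

Final answer: δ(q1, 0) = q1; δ(q2, 0) = q2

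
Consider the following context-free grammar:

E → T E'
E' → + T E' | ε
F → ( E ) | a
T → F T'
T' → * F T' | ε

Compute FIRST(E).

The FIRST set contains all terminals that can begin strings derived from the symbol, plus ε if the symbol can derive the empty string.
FIRST(F): F → ( E ) contributes '(' and F → a contributes 'a', so FIRST(F) = {(, a}. F is not nullable.
FIRST(T): T → F T' begins with F, and F is not nullable, so FIRST(T) = FIRST(F) = {(, a}.
FIRST(E): E → T E' begins with T, and T is not nullable, so FIRST(E) = FIRST(T) = {(, a}.

Final answer: {(, a}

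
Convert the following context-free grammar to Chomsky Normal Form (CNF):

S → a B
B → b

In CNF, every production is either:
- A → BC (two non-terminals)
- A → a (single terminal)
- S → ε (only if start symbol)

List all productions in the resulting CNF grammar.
The grammar has no ε-productions or unit productions to eliminate.
S → a B has terminal a in a right-hand side of length ≥ 2: introduce T_a → a and use T_a in place of a.
B → b is already in CNF (single terminal) – keep it.
S → a B becomes S → T_a B.
Resulting CNF grammar (3 productions): T_a → a; B → b; S → T_a B

Final answer: T_a → a; B → b; S → T_a B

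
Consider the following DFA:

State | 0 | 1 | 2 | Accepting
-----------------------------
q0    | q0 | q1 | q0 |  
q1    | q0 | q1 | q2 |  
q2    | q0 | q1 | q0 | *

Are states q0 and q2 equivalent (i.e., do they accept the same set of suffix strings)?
Try the suffix ε (the empty string).
From q0: q0 — not accepting.
From q2: q2 — accepting.
The two states disagree on this suffix, so they are not equivalent.

Final answer: No. Distinguishing string: ε (the empty string) - accepted from q2 but not from q0.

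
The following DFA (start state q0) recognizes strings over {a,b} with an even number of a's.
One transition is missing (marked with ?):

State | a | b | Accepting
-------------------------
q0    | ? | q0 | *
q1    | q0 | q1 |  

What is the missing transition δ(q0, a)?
q1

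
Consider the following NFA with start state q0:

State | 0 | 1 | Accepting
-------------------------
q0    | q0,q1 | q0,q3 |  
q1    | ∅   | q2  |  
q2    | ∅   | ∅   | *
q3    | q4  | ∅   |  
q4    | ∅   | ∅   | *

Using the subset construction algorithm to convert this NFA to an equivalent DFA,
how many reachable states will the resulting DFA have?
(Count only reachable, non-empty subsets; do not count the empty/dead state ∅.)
Start subset: {q0}
{q0}: on 0 → {q0, q1}, on 1 → {q0, q3}
{q0, q1}: on 0 → {q0, q1}, on 1 → {q0, q2, q3}
{q0, q3}: on 0 → {q0, q1, q4}, on 1 → {q0, q3}
{q0, q2, q3}: on 0 → {q0, q1, q4}, on 1 → {q0, q3}
{q0, q1, q4}: on 0 → {q0, q1}, on 1 → {q0, q2, q3}
Reachable non-empty subsets: {q0}, {q0, q1}, {q0, q3}, {q0, q2, q3}, {q0, q1, q4} — 5 in total.

Final answer: 5 states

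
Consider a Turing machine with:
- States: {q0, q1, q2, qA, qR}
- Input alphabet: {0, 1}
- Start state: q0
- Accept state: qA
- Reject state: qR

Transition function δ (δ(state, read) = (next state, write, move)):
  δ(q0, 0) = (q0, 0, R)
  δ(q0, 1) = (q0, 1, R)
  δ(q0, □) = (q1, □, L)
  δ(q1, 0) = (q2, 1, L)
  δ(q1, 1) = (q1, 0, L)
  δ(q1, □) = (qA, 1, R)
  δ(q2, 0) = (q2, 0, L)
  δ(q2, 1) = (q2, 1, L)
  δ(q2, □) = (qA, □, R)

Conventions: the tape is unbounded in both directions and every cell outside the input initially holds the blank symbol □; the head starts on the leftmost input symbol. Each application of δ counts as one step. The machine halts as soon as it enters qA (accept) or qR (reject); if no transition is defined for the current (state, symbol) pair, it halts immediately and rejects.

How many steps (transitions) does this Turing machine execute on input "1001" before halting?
Step 0: [q0]1001 (head at position 0)
Step 1: δ(q0, 1) = (q0, 1, R)  ⊢  1[q0]001 (head at position 1)
Step 2: δ(q0, 0) = (q0, 0, R)  ⊢  10[q0]01 (head at position 2)
Step 3: δ(q0, 0) = (q0, 0, R)  ⊢  100[q0]1 (head at position 3)
Step 4: δ(q0, 1) = (q0, 1, R)  ⊢  1001[q0]□ (head at position 4)
Step 5: δ(q0, □) = (q1, □, L)  ⊢  100[q1]1□ (head at position 3)
Step 6: δ(q1, 1) = (q1, 0, L)  ⊢  10[q1]00□ (head at position 2)
Step 7: δ(q1, 0) = (q2, 1, L)  ⊢  1[q2]010□ (head at position 1)
Step 8: δ(q2, 0) = (q2, 0, L)  ⊢  [q2]1010□ (head at position 0)
Step 9: δ(q2, 1) = (q2, 1, L)  ⊢  [q2]□1010□ (head at position -1)
Step 10: δ(q2, □) = (qA, □, R)  ⊢  □[qA]1010□ (head at position 0)
The machine is in qA, so it halts and accepts.
Number of transitions executed: 10.

Final answer: 10 steps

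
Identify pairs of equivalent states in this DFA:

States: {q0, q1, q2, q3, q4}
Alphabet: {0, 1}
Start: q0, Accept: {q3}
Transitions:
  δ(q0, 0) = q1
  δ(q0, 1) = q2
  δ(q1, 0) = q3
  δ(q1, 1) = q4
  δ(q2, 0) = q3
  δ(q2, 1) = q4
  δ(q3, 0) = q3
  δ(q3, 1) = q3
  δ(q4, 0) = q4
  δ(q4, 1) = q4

Using the table-filling algorithm:
Round 0 – mark pairs where exactly one state is accepting: (q0,q3), (q1,q3), (q2,q3), (q3,q4)
Round 1 – newly marked: (q0,q1) [on 0: q1 vs q3, already marked]; (q0,q2) [on 0: q1 vs q3, already marked]; (q1,q4) [on 0: q3 vs q4, already marked]; (q2,q4) [on 0: q3 vs q4, already marked]
Round 2 – newly marked: (q0,q4) [on 0: q1 vs q4, already marked]
No further pairs can be marked.
(q1, q2) unmarked: δ(q1,0)=q3, δ(q2,0)=q3; δ(q1,1)=q4, δ(q2,1)=q4 → equivalent
Equivalent pairs: (q1, q2)

Final answer: Equivalent pairs: (q1, q2)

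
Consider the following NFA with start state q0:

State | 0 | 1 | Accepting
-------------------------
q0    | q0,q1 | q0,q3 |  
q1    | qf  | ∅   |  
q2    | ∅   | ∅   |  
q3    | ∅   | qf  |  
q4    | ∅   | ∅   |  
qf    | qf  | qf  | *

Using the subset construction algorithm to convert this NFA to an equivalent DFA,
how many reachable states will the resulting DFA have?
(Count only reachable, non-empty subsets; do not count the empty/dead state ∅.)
Start subset: {q0}
{q0}: on 0 → {q0, q1}, on 1 → {q0, q3}
{q0, q1}: on 0 → {q0, q1, qf}, on 1 → {q0, q3}
{q0, q3}: on 0 → {q0, q1}, on 1 → {q0, q3, qf}
{q0, q1, qf}: on 0 → {q0, q1, qf}, on 1 → {q0, q3, qf}
{q0, q3, qf}: on 0 → {q0, q1, qf}, on 1 → {q0, q3, qf}
Reachable non-empty subsets: {q0}, {q0, q1}, {q0, q3}, {q0, q1, qf}, {q0, q3, qf} — 5 in total.

Final answer: 5 states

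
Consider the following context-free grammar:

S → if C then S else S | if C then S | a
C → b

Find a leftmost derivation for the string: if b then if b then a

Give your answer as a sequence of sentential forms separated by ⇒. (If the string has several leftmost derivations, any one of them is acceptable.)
Start with S.
Step 1: the leftmost non-terminal is S; apply S → if C then S:  if C then S
Step 2: the leftmost non-terminal is C; apply C → b:  if b then S
Step 3: the leftmost non-terminal is S; apply S → if C then S:  if b then if C then S
Step 4: the leftmost non-terminal is C; apply C → b:  if b then if b then S
Step 5: the leftmost non-terminal is S; apply S → a:  if b then if b then a

Final answer: S ⇒ if C then S ⇒ if b then S ⇒ if b then if C then S ⇒ if b then if b then S ⇒ if b then if b then a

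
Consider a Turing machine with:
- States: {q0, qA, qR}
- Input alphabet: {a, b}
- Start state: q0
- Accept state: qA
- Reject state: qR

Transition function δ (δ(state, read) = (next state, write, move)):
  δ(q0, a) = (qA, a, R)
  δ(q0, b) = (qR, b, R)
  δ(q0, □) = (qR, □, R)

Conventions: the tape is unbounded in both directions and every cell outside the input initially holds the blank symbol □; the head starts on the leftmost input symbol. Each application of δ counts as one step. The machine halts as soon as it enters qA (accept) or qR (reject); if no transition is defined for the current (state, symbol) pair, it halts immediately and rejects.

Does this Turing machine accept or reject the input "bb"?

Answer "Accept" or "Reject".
Step 0: [q0]bb (head at position 0)
Step 1: δ(q0, b) = (qR, b, R)  ⊢  b[qR]b (head at position 1)
The machine is in qR, so it halts and rejects.

Final answer: Reject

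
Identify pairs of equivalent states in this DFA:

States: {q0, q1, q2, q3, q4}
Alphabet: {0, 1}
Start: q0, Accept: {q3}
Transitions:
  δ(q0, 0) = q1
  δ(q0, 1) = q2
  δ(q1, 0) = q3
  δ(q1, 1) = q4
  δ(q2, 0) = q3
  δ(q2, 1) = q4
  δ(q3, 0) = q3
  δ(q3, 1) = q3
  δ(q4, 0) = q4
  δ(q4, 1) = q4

Using the table-filling algorithm:
Round 0 – mark pairs where exactly one state is accepting: (q0,q3), (q1,q3), (q2,q3), (q3,q4)
Round 1 – newly marked: (q0,q1) [on 0: q1 vs q3, already marked]; (q0,q2) [on 0: q1 vs q3, already marked]; (q1,q4) [on 0: q3 vs q4, already marked]; (q2,q4) [on 0: q3 vs q4, already marked]
Round 2 – newly marked: (q0,q4) [on 0: q1 vs q4, already marked]
No further pairs can be marked.
(q1, q2) unmarked: δ(q1,0)=q3, δ(q2,0)=q3; δ(q1,1)=q4, δ(q2,1)=q4 → equivalent
Equivalent pairs: (q1, q2)

Final answer: Equivalent pairs: (q1, q2)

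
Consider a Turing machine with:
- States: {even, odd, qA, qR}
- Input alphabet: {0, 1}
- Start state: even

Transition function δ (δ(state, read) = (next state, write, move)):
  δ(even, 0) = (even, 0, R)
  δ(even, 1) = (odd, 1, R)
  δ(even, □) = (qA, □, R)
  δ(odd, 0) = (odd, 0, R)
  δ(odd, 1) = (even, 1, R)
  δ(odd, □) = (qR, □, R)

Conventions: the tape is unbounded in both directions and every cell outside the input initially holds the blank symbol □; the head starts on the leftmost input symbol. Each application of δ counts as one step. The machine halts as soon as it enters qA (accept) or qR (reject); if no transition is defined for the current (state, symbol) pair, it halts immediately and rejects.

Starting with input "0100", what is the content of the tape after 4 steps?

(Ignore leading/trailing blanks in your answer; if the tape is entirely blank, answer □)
Step 0: [even]0100 (head at position 0)
Step 1: δ(even, 0) = (even, 0, R)  ⊢  0[even]100 (head at position 1)
Step 2: δ(even, 1) = (odd, 1, R)  ⊢  01[odd]00 (head at position 2)
Step 3: δ(odd, 0) = (odd, 0, R)  ⊢  010[odd]0 (head at position 3)
Step 4: δ(odd, 0) = (odd, 0, R)  ⊢  0100[odd]□ (head at position 4)
Tape after 4 steps (ignoring surrounding blanks): 0100

Final answer: Tape: 0100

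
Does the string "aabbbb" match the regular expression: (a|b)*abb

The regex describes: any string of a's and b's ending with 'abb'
No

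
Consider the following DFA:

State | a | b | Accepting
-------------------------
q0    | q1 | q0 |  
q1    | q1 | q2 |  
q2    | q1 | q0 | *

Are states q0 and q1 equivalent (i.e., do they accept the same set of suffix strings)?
Try the suffix "b".
From q0: q0 → q0 — not accepting.
From q1: q1 → q2 — accepting.
The two states disagree on this suffix, so they are not equivalent.

Final answer: No. Distinguishing string: "b" - accepted from q1 but not from q0.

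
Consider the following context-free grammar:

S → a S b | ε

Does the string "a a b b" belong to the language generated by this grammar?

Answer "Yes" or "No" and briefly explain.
A derivation exists: S ⇒ a S b ⇒ a a S b b ⇒ a a b b (using S → a S b twice, then S → ε).

Final answer: Yes - a valid derivation exists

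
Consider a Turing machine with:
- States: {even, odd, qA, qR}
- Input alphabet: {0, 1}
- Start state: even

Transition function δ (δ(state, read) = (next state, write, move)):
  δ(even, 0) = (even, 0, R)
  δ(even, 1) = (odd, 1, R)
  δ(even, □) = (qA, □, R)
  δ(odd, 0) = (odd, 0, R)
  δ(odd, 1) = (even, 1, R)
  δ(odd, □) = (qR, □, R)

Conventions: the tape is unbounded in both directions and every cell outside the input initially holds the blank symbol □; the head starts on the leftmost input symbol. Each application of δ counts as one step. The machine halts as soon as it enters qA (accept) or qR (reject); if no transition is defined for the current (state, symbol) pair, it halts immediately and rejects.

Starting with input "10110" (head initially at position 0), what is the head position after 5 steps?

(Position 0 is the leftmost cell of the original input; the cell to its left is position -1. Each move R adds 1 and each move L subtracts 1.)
Step 0: [even]10110 (head at position 0)
Step 1: δ(even, 1) = (odd, 1, R)  ⊢  1[odd]0110 (head at position 1)
Step 2: δ(odd, 0) = (odd, 0, R)  ⊢  10[odd]110 (head at position 2)
Step 3: δ(odd, 1) = (even, 1, R)  ⊢  101[even]10 (head at position 3)
Step 4: δ(even, 1) = (odd, 1, R)  ⊢  1011[odd]0 (head at position 4)
Step 5: δ(odd, 0) = (odd, 0, R)  ⊢  10110[odd]□ (head at position 5)
Head position after 5 steps: 5

Final answer: Position 5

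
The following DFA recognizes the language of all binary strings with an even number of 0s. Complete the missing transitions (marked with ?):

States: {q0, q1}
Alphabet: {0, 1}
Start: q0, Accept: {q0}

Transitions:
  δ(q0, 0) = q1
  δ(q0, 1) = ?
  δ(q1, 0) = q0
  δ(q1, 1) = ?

What each state remembers (consistent with the given transitions and accept states):
  q0: an even number of 0s has been read so far
  q1: an odd number of 0s has been read so far
Filling in the missing entries:
  δ(q0, 1): in q0 (an even number of 0s has been read so far), after reading 1 we have: an even number of 0s has been read so far → q0
  δ(q1, 1): in q1 (an odd number of 0s has been read so far), after reading 1 we have: an odd number of 0s has been read so far → q1

Final answer: δ(q0, 1) = q0; δ(q1, 1) = q1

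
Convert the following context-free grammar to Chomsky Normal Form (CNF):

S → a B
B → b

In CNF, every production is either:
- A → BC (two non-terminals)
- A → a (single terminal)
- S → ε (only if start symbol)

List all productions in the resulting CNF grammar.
The grammar has no ε-productions or unit productions to eliminate.
S → a B has terminal a in a right-hand side of length ≥ 2: introduce T_a → a and use T_a in place of a.
B → b is already in CNF (single terminal) – keep it.
S → a B becomes S → T_a B.
Resulting CNF grammar (3 productions): T_a → a; B → b; S → T_a B

Final answer: T_a → a; B → b; S → T_a B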